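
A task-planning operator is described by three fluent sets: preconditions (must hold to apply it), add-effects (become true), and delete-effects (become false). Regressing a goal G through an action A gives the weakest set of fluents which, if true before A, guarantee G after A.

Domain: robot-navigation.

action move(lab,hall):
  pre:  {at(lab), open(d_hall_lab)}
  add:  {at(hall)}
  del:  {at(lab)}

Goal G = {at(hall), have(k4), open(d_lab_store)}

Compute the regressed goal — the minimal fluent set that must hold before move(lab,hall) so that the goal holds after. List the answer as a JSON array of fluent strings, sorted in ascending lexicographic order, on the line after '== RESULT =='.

Compute (G \ add) ∪ pre:
  G ∩ del = {}  (empty — regression defined)
  G \ add = {at(hall), have(k4), open(d_lab_store)} \ {at(hall)} = {have(k4), open(d_lab_store)}
  ∪ pre   = {have(k4), open(d_lab_store)} ∪ {at(lab), open(d_hall_lab)}
          = {at(lab), have(k4), open(d_hall_lab), open(d_lab_store)}

== RESULT ==
["at(lab)", "have(k4)", "open(d_hall_lab)", "open(d_lab_store)"]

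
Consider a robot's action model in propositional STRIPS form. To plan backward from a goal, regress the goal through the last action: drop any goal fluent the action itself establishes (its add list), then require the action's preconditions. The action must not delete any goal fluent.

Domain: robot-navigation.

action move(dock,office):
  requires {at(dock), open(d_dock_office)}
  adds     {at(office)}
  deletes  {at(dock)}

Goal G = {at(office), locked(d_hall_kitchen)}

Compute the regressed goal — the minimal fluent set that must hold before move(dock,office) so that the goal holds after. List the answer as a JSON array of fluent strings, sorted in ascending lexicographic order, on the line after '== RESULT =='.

Regress:
  G ∩ del = {}  (empty — regression defined)
  G \ add = {at(office), locked(d_hall_kitchen)} \ {at(office)} = {locked(d_hall_kitchen)}
  ∪ pre   = {locked(d_hall_kitchen)} ∪ {at(dock), open(d_dock_office)}
          = {at(dock), locked(d_hall_kitchen), open(d_dock_office)}

== RESULT ==
["at(dock)", "locked(d_hall_kitchen)", "open(d_dock_office)"]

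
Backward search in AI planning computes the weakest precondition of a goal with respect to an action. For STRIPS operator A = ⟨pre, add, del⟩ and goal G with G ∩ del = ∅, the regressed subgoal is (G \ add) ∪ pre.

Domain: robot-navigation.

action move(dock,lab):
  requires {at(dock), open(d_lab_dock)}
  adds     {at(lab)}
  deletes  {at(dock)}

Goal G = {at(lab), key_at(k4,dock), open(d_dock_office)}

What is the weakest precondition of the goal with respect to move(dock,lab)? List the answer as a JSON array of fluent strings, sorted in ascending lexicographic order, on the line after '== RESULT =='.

Regress:
  G ∩ del = {}  (empty — regression defined)
  G \ add = {at(lab), key_at(k4,dock), open(d_dock_office)} \ {at(lab)} = {key_at(k4,dock), open(d_dock_office)}
  ∪ pre   = {key_at(k4,dock), open(d_dock_office)} ∪ {at(dock), open(d_lab_dock)}
          = {at(dock), key_at(k4,dock), open(d_dock_office), open(d_lab_dock)}

== RESULT ==
["at(dock)", "key_at(k4,dock)", "open(d_dock_office)", "open(d_lab_dock)"]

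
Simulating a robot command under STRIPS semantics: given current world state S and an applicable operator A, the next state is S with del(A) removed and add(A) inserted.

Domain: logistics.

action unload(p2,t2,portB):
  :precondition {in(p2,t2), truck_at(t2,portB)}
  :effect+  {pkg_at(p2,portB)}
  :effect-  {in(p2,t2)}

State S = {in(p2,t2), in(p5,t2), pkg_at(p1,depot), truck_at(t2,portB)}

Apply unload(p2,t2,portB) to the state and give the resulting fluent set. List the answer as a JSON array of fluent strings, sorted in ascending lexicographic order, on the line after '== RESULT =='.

Compute (S \ del) ∪ add:
  pre ⊆ S: {in(p2,t2), truck_at(t2,portB)} ⊆ S  — applicable
  S \ del = {in(p5,t2), pkg_at(p1,depot), truck_at(t2,portB)}
  ∪ add   = {in(p5,t2), pkg_at(p1,depot), pkg_at(p2,portB), truck_at(t2,portB)}

== RESULT ==
["in(p5,t2)", "pkg_at(p1,depot)", "pkg_at(p2,portB)", "truck_at(t2,portB)"]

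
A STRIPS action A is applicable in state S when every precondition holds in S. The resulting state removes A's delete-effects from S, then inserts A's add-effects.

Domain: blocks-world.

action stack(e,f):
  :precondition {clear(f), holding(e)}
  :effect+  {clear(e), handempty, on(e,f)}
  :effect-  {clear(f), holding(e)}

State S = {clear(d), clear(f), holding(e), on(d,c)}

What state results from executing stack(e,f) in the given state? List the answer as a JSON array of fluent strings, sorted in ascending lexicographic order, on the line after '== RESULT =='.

Compute (S \ del) ∪ add:
  pre ⊆ S: {clear(f), holding(e)} ⊆ S  — applicable
  S \ del = {clear(d), on(d,c)}
  ∪ add   = {clear(d), clear(e), handempty, on(d,c), on(e,f)}

== RESULT ==
["clear(d)", "clear(e)", "handempty", "on(d,c)", "on(e,f)"]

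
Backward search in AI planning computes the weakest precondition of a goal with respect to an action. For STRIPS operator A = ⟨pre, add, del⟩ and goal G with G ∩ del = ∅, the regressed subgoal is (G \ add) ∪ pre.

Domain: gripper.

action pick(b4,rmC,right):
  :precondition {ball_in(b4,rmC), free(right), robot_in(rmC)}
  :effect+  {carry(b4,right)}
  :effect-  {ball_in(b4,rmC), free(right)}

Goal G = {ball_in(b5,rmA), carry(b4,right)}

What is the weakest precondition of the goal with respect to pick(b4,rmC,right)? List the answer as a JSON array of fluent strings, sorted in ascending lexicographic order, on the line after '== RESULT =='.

Compute (G \ add) ∪ pre:
  G ∩ del = {}  (empty — regression defined)
  G \ add = {ball_in(b5,rmA), carry(b4,right)} \ {carry(b4,right)} = {ball_in(b5,rmA)}
  ∪ pre   = {ball_in(b5,rmA)} ∪ {ball_in(b4,rmC), free(right), robot_in(rmC)}
          = {ball_in(b4,rmC), ball_in(b5,rmA), free(right), robot_in(rmC)}

== RESULT ==
["ball_in(b4,rmC)", "ball_in(b5,rmA)", "free(right)", "robot_in(rmC)"]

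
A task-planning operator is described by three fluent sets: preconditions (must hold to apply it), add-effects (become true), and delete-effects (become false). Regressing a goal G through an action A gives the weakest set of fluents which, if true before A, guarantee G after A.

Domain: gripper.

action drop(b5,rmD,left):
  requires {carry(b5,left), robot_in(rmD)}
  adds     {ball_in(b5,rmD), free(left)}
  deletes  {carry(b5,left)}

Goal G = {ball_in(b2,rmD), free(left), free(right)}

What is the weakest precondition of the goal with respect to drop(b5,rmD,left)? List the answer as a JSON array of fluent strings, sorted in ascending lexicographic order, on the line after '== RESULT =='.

Compute (G \ add) ∪ pre:
  G ∩ del = {}  (empty — regression defined)
  G \ add = {ball_in(b2,rmD), free(left), free(right)} \ {ball_in(b5,rmD), free(left)} = {ball_in(b2,rmD), free(right)}
  ∪ pre   = {ball_in(b2,rmD), free(right)} ∪ {carry(b5,left), robot_in(rmD)}
          = {ball_in(b2,rmD), carry(b5,left), free(right), robot_in(rmD)}

== RESULT ==
["ball_in(b2,rmD)", "carry(b5,left)", "free(right)", "robot_in(rmD)"]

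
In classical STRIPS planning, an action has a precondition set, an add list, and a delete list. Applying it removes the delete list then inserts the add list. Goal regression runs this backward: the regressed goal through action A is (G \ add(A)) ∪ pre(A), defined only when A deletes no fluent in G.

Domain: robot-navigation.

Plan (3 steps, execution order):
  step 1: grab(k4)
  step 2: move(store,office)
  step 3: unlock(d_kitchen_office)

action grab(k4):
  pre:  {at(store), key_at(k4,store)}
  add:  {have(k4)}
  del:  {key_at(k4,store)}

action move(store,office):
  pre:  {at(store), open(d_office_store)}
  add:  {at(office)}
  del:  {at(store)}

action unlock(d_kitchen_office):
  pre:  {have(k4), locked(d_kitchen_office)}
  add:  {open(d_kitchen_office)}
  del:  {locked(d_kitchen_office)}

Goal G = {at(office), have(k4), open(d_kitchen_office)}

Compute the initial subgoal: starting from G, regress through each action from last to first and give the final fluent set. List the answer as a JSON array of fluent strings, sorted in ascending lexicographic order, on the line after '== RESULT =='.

Work backward from the goal:
  through step 3 (unlock(d_kitchen_office)): drop {open(d_kitchen_office)}, keep {at(office), have(k4)}, require {have(k4), locked(d_kitchen_office)}
    → {at(office), have(k4), locked(d_kitchen_office)}
  through step 2 (move(store,office)): drop {at(office)}, keep {have(k4), locked(d_kitchen_office)}, require {at(store), open(d_office_store)}
    → {at(store), have(k4), locked(d_kitchen_office), open(d_office_store)}
  through step 1 (grab(k4)): drop {have(k4)}, keep {at(store), locked(d_kitchen_office), open(d_office_store)}, require {at(store), key_at(k4,store)}
    → {at(store), key_at(k4,store), locked(d_kitchen_office), open(d_office_store)}

== RESULT ==
["at(store)", "key_at(k4,store)", "locked(d_kitchen_office)", "open(d_office_store)"]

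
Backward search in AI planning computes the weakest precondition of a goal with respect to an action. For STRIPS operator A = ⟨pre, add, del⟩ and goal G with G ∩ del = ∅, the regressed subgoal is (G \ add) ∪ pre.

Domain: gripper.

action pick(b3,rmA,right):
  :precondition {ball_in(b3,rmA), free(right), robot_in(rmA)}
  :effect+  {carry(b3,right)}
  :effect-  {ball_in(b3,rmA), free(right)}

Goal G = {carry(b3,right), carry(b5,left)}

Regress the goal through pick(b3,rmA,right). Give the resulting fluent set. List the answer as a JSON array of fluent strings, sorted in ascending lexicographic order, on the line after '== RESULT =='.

Compute (G \ add) ∪ pre:
  G ∩ del = {}  (empty — regression defined)
  G \ add = {carry(b3,right), carry(b5,left)} \ {carry(b3,right)} = {carry(b5,left)}
  ∪ pre   = {carry(b5,left)} ∪ {ball_in(b3,rmA), free(right), robot_in(rmA)}
          = {ball_in(b3,rmA), carry(b5,left), free(right), robot_in(rmA)}

== RESULT ==
["ball_in(b3,rmA)", "carry(b5,left)", "free(right)", "robot_in(rmA)"]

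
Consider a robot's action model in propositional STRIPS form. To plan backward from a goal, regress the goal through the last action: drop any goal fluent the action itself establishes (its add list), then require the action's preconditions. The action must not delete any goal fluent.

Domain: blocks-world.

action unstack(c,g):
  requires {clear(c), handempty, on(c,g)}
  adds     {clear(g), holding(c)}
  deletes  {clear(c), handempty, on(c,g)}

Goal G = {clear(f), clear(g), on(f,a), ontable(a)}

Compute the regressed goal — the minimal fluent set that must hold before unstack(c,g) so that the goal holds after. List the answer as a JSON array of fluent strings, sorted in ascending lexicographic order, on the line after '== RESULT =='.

Regress:
  G ∩ del = {}  (empty — regression defined)
  G \ add = {clear(f), clear(g), on(f,a), ontable(a)} \ {clear(g), holding(c)} = {clear(f), on(f,a), ontable(a)}
  ∪ pre   = {clear(f), on(f,a), ontable(a)} ∪ {clear(c), handempty, on(c,g)}
          = {clear(c), clear(f), handempty, on(c,g), on(f,a), ontable(a)}

== RESULT ==
["clear(c)", "clear(f)", "handempty", "on(c,g)", "on(f,a)", "ontable(a)"]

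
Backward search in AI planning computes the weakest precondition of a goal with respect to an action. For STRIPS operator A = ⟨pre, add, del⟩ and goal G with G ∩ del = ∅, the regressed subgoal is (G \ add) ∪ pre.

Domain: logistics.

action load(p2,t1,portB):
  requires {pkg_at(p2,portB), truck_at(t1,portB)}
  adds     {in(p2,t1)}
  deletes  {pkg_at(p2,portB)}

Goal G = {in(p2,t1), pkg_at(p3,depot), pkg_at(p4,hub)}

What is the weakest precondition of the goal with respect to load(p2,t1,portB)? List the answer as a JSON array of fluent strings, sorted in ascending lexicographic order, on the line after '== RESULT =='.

Regress:
  G ∩ del = {}  (empty — regression defined)
  G \ add = {in(p2,t1), pkg_at(p3,depot), pkg_at(p4,hub)} \ {in(p2,t1)} = {pkg_at(p3,depot), pkg_at(p4,hub)}
  ∪ pre   = {pkg_at(p3,depot), pkg_at(p4,hub)} ∪ {pkg_at(p2,portB), truck_at(t1,portB)}
          = {pkg_at(p2,portB), pkg_at(p3,depot), pkg_at(p4,hub), truck_at(t1,portB)}

== RESULT ==
["pkg_at(p2,portB)", "pkg_at(p3,depot)", "pkg_at(p4,hub)", "truck_at(t1,portB)"]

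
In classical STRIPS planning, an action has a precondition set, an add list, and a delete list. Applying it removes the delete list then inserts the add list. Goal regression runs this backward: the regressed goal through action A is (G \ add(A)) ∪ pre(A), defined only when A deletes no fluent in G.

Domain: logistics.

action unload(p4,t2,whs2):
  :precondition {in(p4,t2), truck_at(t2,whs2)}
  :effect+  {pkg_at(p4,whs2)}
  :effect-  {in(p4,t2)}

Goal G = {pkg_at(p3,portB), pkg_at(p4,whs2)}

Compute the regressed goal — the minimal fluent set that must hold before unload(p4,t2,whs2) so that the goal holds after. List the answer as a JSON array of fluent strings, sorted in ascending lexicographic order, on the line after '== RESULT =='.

Compute (G \ add) ∪ pre:
  G ∩ del = {}  (empty — regression defined)
  G \ add = {pkg_at(p3,portB), pkg_at(p4,whs2)} \ {pkg_at(p4,whs2)} = {pkg_at(p3,portB)}
  ∪ pre   = {pkg_at(p3,portB)} ∪ {in(p4,t2), truck_at(t2,whs2)}
          = {in(p4,t2), pkg_at(p3,portB), truck_at(t2,whs2)}

== RESULT ==
["in(p4,t2)", "pkg_at(p3,portB)", "truck_at(t2,whs2)"]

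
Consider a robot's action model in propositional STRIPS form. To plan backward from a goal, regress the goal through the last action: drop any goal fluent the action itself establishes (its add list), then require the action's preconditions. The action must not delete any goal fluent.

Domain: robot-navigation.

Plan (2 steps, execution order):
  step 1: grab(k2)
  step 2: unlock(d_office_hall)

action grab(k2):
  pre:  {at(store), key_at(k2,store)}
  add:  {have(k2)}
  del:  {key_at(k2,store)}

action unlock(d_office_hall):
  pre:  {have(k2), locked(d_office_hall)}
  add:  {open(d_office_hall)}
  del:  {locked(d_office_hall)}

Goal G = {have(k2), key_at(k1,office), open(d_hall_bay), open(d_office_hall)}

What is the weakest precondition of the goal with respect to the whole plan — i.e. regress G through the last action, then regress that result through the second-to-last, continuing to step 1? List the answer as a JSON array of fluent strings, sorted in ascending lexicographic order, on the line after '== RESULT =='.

Work backward from the goal:
  through step 2 (unlock(d_office_hall)): drop {open(d_office_hall)}, keep {have(k2), key_at(k1,office), open(d_hall_bay)}, require {have(k2), locked(d_office_hall)}
    → {have(k2), key_at(k1,office), locked(d_office_hall), open(d_hall_bay)}
  through step 1 (grab(k2)): drop {have(k2)}, keep {key_at(k1,office), locked(d_office_hall), open(d_hall_bay)}, require {at(store), key_at(k2,store)}
    → {at(store), key_at(k1,office), key_at(k2,store), locked(d_office_hall), open(d_hall_bay)}

== RESULT ==
["at(store)", "key_at(k1,office)", "key_at(k2,store)", "locked(d_office_hall)", "open(d_hall_bay)"]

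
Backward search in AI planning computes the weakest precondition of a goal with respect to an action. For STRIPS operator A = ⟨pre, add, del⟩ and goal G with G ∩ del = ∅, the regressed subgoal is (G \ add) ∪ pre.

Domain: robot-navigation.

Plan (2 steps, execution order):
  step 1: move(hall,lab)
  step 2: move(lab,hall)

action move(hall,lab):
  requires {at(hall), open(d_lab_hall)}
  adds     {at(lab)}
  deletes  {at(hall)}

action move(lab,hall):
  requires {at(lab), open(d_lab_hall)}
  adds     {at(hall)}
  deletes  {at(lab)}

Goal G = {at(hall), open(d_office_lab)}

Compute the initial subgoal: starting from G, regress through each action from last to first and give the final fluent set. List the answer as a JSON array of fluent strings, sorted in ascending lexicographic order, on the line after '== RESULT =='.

Regress step by step:
  through step 2 (move(lab,hall)): drop {at(hall)}, keep {open(d_office_lab)}, require {at(lab), open(d_lab_hall)}
    → {at(lab), open(d_lab_hall), open(d_office_lab)}
  through step 1 (move(hall,lab)): drop {at(lab)}, keep {open(d_lab_hall), open(d_office_lab)}, require {at(hall), open(d_lab_hall)}
    → {at(hall), open(d_lab_hall), open(d_office_lab)}

== RESULT ==
["at(hall)", "open(d_lab_hall)", "open(d_office_lab)"]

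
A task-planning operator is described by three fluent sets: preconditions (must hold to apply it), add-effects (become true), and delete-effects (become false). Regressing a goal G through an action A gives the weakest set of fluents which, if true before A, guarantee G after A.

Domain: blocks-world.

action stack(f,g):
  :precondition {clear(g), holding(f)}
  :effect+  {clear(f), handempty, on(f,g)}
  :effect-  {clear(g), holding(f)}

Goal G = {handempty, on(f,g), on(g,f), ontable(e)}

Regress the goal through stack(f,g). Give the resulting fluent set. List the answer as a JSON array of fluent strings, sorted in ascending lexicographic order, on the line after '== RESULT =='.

Regress:
  G ∩ del = {}  (empty — regression defined)
  G \ add = {handempty, on(f,g), on(g,f), ontable(e)} \ {clear(f), handempty, on(f,g)} = {on(g,f), ontable(e)}
  ∪ pre   = {on(g,f), ontable(e)} ∪ {clear(g), holding(f)}
          = {clear(g), holding(f), on(g,f), ontable(e)}

== RESULT ==
["clear(g)", "holding(f)", "on(g,f)", "ontable(e)"]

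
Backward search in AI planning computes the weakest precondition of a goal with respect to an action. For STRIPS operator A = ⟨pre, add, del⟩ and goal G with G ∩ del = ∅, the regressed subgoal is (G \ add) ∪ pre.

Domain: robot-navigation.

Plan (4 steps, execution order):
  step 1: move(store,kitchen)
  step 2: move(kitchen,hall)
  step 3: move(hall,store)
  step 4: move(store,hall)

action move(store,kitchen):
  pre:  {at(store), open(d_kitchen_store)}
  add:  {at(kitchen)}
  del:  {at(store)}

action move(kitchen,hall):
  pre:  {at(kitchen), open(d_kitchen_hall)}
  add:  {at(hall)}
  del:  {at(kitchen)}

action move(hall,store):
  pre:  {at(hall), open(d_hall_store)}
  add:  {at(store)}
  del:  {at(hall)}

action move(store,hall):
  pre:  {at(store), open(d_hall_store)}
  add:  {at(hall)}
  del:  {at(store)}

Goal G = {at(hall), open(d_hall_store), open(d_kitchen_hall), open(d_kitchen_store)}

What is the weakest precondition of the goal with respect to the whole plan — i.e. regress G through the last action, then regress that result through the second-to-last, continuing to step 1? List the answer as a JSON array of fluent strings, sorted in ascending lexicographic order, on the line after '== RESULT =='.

Work backward from the goal:
  through step 4 (move(store,hall)): drop {at(hall)}, keep {open(d_hall_store), open(d_kitchen_hall), open(d_kitchen_store)}, require {at(store), open(d_hall_store)}
    → {at(store), open(d_hall_store), open(d_kitchen_hall), open(d_kitchen_store)}
  through step 3 (move(hall,store)): drop {at(store)}, keep {open(d_hall_store), open(d_kitchen_hall), open(d_kitchen_store)}, require {at(hall), open(d_hall_store)}
    → {at(hall), open(d_hall_store), open(d_kitchen_hall), open(d_kitchen_store)}
  through step 2 (move(kitchen,hall)): drop {at(hall)}, keep {open(d_hall_store), open(d_kitchen_hall), open(d_kitchen_store)}, require {at(kitchen), open(d_kitchen_hall)}
    → {at(kitchen), open(d_hall_store), open(d_kitchen_hall), open(d_kitchen_store)}
  through step 1 (move(store,kitchen)): drop {at(kitchen)}, keep {open(d_hall_store), open(d_kitchen_hall), open(d_kitchen_store)}, require {at(store), open(d_kitchen_store)}
    → {at(store), open(d_hall_store), open(d_kitchen_hall), open(d_kitchen_store)}

== RESULT ==
["at(store)", "open(d_hall_store)", "open(d_kitchen_hall)", "open(d_kitchen_store)"]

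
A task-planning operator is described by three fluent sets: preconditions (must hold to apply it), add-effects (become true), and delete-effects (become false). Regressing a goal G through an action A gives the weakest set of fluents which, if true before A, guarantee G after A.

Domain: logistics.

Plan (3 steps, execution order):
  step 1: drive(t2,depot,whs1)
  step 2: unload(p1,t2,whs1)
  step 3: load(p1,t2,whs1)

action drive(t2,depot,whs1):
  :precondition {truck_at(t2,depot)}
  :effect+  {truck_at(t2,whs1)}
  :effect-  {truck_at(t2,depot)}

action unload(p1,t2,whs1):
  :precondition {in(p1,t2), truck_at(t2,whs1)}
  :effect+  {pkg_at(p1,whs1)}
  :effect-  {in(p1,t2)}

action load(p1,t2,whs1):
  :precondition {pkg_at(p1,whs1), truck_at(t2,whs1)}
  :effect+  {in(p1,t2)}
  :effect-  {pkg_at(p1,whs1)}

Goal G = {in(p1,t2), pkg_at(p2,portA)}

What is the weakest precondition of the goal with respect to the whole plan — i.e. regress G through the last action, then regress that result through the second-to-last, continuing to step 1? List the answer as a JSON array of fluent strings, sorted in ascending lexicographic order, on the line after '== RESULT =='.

Work backward from the goal:
  through step 3 (load(p1,t2,whs1)): drop {in(p1,t2)}, keep {pkg_at(p2,portA)}, require {pkg_at(p1,whs1), truck_at(t2,whs1)}
    → {pkg_at(p1,whs1), pkg_at(p2,portA), truck_at(t2,whs1)}
  through step 2 (unload(p1,t2,whs1)): drop {pkg_at(p1,whs1)}, keep {pkg_at(p2,portA), truck_at(t2,whs1)}, require {in(p1,t2), truck_at(t2,whs1)}
    → {in(p1,t2), pkg_at(p2,portA), truck_at(t2,whs1)}
  through step 1 (drive(t2,depot,whs1)): drop {truck_at(t2,whs1)}, keep {in(p1,t2), pkg_at(p2,portA)}, require {truck_at(t2,depot)}
    → {in(p1,t2), pkg_at(p2,portA), truck_at(t2,depot)}

== RESULT ==
["in(p1,t2)", "pkg_at(p2,portA)", "truck_at(t2,depot)"]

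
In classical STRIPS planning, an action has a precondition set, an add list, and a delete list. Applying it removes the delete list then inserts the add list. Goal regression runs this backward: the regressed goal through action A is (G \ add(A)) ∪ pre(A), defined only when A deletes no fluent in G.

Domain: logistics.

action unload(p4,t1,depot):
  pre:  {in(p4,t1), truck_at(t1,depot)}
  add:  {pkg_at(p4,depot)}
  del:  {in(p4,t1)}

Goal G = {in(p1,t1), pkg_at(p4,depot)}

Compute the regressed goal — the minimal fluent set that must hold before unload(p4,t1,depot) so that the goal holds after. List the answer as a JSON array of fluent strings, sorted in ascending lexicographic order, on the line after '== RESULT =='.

Regress:
  G ∩ del = {}  (empty — regression defined)
  G \ add = {in(p1,t1), pkg_at(p4,depot)} \ {pkg_at(p4,depot)} = {in(p1,t1)}
  ∪ pre   = {in(p1,t1)} ∪ {in(p4,t1), truck_at(t1,depot)}
          = {in(p1,t1), in(p4,t1), truck_at(t1,depot)}

== RESULT ==
["in(p1,t1)", "in(p4,t1)", "truck_at(t1,depot)"]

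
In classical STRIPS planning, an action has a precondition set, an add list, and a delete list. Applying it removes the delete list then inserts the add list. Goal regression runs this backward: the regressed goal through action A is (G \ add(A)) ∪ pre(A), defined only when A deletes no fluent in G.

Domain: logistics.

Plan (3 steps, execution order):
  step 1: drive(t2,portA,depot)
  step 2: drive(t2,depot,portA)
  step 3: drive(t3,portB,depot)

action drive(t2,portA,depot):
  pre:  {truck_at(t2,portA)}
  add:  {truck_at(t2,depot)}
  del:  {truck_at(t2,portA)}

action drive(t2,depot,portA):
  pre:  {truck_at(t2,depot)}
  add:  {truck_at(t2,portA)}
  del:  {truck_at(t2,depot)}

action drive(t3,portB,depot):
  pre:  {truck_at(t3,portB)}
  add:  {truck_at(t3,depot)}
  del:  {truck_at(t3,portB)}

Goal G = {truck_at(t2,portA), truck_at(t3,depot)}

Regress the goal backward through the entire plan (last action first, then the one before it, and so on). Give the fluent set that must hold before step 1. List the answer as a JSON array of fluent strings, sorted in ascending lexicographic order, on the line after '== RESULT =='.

Regress step by step:
  through step 3 (drive(t3,portB,depot)): drop {truck_at(t3,depot)}, keep {truck_at(t2,portA)}, require {truck_at(t3,portB)}
    → {truck_at(t2,portA), truck_at(t3,portB)}
  through step 2 (drive(t2,depot,portA)): drop {truck_at(t2,portA)}, keep {truck_at(t3,portB)}, require {truck_at(t2,depot)}
    → {truck_at(t2,depot), truck_at(t3,portB)}
  through step 1 (drive(t2,portA,depot)): drop {truck_at(t2,depot)}, keep {truck_at(t3,portB)}, require {truck_at(t2,portA)}
    → {truck_at(t2,portA), truck_at(t3,portB)}

== RESULT ==
["truck_at(t2,portA)", "truck_at(t3,portB)"]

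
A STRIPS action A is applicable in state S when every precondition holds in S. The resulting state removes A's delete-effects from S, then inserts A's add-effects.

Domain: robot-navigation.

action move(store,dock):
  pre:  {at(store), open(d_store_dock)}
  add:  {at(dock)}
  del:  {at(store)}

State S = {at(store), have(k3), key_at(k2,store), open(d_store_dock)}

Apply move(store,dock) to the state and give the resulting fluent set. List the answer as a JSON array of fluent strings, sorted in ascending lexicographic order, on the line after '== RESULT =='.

Progress:
  pre ⊆ S: {at(store), open(d_store_dock)} ⊆ S  — applicable
  S \ del = {have(k3), key_at(k2,store), open(d_store_dock)}
  ∪ add   = {at(dock), have(k3), key_at(k2,store), open(d_store_dock)}

== RESULT ==
["at(dock)", "have(k3)", "key_at(k2,store)", "open(d_store_dock)"]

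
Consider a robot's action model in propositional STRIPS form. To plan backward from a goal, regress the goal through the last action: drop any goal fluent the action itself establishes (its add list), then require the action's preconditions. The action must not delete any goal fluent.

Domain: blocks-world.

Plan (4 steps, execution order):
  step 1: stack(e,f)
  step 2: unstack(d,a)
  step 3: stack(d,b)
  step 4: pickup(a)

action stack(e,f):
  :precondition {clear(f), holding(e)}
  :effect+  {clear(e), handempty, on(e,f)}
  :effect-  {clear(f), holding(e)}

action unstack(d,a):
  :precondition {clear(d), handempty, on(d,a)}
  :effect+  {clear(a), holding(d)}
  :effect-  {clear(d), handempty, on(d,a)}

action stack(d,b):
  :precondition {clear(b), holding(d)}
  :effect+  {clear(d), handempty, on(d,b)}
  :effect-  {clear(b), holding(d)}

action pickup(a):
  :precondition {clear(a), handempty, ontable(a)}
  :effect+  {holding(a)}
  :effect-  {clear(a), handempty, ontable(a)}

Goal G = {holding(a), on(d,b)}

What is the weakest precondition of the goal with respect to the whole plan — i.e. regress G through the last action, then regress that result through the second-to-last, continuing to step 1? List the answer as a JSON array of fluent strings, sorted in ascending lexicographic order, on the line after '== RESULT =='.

Regress step by step:
  through step 4 (pickup(a)): drop {holding(a)}, keep {on(d,b)}, require {clear(a), handempty, ontable(a)}
    → {clear(a), handempty, on(d,b), ontable(a)}
  through step 3 (stack(d,b)): drop {handempty, on(d,b)}, keep {clear(a), ontable(a)}, require {clear(b), holding(d)}
    → {clear(a), clear(b), holding(d), ontable(a)}
  through step 2 (unstack(d,a)): drop {clear(a), holding(d)}, keep {clear(b), ontable(a)}, require {clear(d), handempty, on(d,a)}
    → {clear(b), clear(d), handempty, on(d,a), ontable(a)}
  through step 1 (stack(e,f)): drop {handempty}, keep {clear(b), clear(d), on(d,a), ontable(a)}, require {clear(f), holding(e)}
    → {clear(b), clear(d), clear(f), holding(e), on(d,a), ontable(a)}

== RESULT ==
["clear(b)", "clear(d)", "clear(f)", "holding(e)", "on(d,a)", "ontable(a)"]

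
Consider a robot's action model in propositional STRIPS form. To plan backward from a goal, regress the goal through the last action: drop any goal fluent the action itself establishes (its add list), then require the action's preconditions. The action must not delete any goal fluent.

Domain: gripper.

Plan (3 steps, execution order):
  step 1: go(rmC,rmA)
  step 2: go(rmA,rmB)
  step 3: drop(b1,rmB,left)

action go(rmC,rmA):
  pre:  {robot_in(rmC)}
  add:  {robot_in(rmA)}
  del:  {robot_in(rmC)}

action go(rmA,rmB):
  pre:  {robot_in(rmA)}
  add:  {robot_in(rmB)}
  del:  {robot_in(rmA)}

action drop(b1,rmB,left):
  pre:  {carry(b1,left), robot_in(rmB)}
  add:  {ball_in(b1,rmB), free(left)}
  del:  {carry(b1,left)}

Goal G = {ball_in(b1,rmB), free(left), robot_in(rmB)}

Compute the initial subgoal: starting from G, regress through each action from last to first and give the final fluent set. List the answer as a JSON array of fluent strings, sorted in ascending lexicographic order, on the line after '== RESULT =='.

Regress step by step:
  through step 3 (drop(b1,rmB,left)): drop {ball_in(b1,rmB), free(left)}, keep {robot_in(rmB)}, require {carry(b1,left), robot_in(rmB)}
    → {carry(b1,left), robot_in(rmB)}
  through step 2 (go(rmA,rmB)): drop {robot_in(rmB)}, keep {carry(b1,left)}, require {robot_in(rmA)}
    → {carry(b1,left), robot_in(rmA)}
  through step 1 (go(rmC,rmA)): drop {robot_in(rmA)}, keep {carry(b1,left)}, require {robot_in(rmC)}
    → {carry(b1,left), robot_in(rmC)}

== RESULT ==
["carry(b1,left)", "robot_in(rmC)"]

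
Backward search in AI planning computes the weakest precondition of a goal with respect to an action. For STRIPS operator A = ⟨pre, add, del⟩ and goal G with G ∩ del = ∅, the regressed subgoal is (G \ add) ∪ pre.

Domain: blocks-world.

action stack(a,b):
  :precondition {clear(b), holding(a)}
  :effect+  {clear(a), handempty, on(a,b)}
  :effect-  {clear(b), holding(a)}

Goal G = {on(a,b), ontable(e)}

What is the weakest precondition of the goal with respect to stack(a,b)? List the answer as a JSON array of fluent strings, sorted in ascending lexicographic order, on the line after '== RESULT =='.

Regress:
  G ∩ del = {}  (empty — regression defined)
  G \ add = {on(a,b), ontable(e)} \ {clear(a), handempty, on(a,b)} = {ontable(e)}
  ∪ pre   = {ontable(e)} ∪ {clear(b), holding(a)}
          = {clear(b), holding(a), ontable(e)}

== RESULT ==
["clear(b)", "holding(a)", "ontable(e)"]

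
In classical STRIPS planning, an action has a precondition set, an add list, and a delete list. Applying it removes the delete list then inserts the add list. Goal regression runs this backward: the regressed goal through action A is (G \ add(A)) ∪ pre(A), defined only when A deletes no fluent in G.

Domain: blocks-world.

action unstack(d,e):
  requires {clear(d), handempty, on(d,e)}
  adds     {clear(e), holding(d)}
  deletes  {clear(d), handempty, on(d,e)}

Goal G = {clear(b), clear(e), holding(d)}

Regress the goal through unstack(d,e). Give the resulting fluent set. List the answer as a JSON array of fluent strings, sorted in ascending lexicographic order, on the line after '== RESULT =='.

Compute (G \ add) ∪ pre:
  G ∩ del = {}  (empty — regression defined)
  G \ add = {clear(b), clear(e), holding(d)} \ {clear(e), holding(d)} = {clear(b)}
  ∪ pre   = {clear(b)} ∪ {clear(d), handempty, on(d,e)}
          = {clear(b), clear(d), handempty, on(d,e)}

== RESULT ==
["clear(b)", "clear(d)", "handempty", "on(d,e)"]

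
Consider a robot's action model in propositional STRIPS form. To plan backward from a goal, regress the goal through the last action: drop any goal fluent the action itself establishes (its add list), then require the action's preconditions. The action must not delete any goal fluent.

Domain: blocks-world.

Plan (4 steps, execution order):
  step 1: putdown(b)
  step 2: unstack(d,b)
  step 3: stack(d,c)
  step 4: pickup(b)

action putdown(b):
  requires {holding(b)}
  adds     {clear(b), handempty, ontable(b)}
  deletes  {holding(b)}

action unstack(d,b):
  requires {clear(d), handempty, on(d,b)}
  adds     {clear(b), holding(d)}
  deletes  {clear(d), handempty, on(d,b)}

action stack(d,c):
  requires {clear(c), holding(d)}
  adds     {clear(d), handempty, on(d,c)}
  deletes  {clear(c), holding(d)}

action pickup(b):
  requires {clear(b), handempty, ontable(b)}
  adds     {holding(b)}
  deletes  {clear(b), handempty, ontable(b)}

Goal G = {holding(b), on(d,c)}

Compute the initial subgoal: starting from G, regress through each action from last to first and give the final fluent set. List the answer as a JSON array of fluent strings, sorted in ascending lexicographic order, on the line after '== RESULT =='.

Regress step by step:
  through step 4 (pickup(b)): drop {holding(b)}, keep {on(d,c)}, require {clear(b), handempty, ontable(b)}
    → {clear(b), handempty, on(d,c), ontable(b)}
  through step 3 (stack(d,c)): drop {handempty, on(d,c)}, keep {clear(b), ontable(b)}, require {clear(c), holding(d)}
    → {clear(b), clear(c), holding(d), ontable(b)}
  through step 2 (unstack(d,b)): drop {clear(b), holding(d)}, keep {clear(c), ontable(b)}, require {clear(d), handempty, on(d,b)}
    → {clear(c), clear(d), handempty, on(d,b), ontable(b)}
  through step 1 (putdown(b)): drop {handempty, ontable(b)}, keep {clear(c), clear(d), on(d,b)}, require {holding(b)}
    → {clear(c), clear(d), holding(b), on(d,b)}

== RESULT ==
["clear(c)", "clear(d)", "holding(b)", "on(d,b)"]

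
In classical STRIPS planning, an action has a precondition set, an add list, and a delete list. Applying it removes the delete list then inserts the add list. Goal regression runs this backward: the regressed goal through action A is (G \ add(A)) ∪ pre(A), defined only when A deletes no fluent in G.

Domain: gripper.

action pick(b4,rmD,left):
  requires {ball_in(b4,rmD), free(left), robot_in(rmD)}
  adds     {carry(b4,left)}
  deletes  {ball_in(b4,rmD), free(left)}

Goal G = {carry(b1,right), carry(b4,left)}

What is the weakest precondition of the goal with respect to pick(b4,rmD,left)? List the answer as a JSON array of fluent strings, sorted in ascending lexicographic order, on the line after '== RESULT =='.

Regress:
  G ∩ del = {}  (empty — regression defined)
  G \ add = {carry(b1,right), carry(b4,left)} \ {carry(b4,left)} = {carry(b1,right)}
  ∪ pre   = {carry(b1,right)} ∪ {ball_in(b4,rmD), free(left), robot_in(rmD)}
          = {ball_in(b4,rmD), carry(b1,right), free(left), robot_in(rmD)}

== RESULT ==
["ball_in(b4,rmD)", "carry(b1,right)", "free(left)", "robot_in(rmD)"]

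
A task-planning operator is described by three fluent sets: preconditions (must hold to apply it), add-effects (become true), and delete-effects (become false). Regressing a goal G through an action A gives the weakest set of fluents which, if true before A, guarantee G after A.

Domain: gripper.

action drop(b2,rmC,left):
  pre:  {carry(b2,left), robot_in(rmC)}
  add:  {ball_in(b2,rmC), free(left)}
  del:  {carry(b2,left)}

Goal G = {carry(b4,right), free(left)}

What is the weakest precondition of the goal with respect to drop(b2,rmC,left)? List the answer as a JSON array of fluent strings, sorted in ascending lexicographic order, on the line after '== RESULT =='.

Compute (G \ add) ∪ pre:
  G ∩ del = {}  (empty — regression defined)
  G \ add = {carry(b4,right), free(left)} \ {ball_in(b2,rmC), free(left)} = {carry(b4,right)}
  ∪ pre   = {carry(b4,right)} ∪ {carry(b2,left), robot_in(rmC)}
          = {carry(b2,left), carry(b4,right), robot_in(rmC)}

== RESULT ==
["carry(b2,left)", "carry(b4,right)", "robot_in(rmC)"]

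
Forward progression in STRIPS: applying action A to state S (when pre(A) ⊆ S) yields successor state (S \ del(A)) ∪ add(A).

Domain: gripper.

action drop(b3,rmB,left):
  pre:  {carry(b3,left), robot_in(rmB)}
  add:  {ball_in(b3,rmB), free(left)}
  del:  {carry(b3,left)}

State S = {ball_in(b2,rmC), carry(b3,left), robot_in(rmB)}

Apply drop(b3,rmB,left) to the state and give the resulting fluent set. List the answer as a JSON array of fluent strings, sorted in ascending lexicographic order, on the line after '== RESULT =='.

Progress:
  pre ⊆ S: {carry(b3,left), robot_in(rmB)} ⊆ S  — applicable
  S \ del = {ball_in(b2,rmC), robot_in(rmB)}
  ∪ add   = {ball_in(b2,rmC), ball_in(b3,rmB), free(left), robot_in(rmB)}

== RESULT ==
["ball_in(b2,rmC)", "ball_in(b3,rmB)", "free(left)", "robot_in(rmB)"]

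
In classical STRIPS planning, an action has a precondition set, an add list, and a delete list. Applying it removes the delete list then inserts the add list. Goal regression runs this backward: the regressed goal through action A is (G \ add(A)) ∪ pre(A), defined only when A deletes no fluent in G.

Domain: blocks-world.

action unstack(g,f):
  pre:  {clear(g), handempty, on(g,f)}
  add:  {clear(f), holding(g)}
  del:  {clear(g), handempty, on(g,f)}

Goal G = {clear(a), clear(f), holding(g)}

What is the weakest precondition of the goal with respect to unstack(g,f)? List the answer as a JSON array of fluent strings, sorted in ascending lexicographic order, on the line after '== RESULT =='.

Regress:
  G ∩ del = {}  (empty — regression defined)
  G \ add = {clear(a), clear(f), holding(g)} \ {clear(f), holding(g)} = {clear(a)}
  ∪ pre   = {clear(a)} ∪ {clear(g), handempty, on(g,f)}
          = {clear(a), clear(g), handempty, on(g,f)}

== RESULT ==
["clear(a)", "clear(g)", "handempty", "on(g,f)"]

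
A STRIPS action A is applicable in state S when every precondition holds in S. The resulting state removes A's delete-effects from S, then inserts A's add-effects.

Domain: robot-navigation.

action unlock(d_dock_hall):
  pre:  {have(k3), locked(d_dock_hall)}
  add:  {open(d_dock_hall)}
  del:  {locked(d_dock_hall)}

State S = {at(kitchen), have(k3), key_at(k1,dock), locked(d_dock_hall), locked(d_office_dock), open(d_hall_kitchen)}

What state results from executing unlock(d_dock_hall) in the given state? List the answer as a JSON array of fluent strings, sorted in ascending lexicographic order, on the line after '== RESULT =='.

Progress:
  pre ⊆ S: {have(k3), locked(d_dock_hall)} ⊆ S  — applicable
  S \ del = {at(kitchen), have(k3), key_at(k1,dock), locked(d_office_dock), open(d_hall_kitchen)}
  ∪ add   = {at(kitchen), have(k3), key_at(k1,dock), locked(d_office_dock), open(d_dock_hall), open(d_hall_kitchen)}

== RESULT ==
["at(kitchen)", "have(k3)", "key_at(k1,dock)", "locked(d_office_dock)", "open(d_dock_hall)", "open(d_hall_kitchen)"]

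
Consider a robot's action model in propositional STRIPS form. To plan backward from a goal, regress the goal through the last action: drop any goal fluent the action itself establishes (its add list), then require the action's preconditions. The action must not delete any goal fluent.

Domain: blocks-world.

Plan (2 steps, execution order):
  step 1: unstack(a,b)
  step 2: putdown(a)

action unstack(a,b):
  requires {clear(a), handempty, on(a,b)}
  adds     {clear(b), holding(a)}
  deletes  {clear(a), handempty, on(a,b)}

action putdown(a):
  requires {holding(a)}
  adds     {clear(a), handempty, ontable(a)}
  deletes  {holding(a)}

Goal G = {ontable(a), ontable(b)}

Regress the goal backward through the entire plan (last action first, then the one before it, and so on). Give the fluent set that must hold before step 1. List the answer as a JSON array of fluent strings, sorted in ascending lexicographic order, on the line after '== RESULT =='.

Regress step by step:
  through step 2 (putdown(a)): drop {ontable(a)}, keep {ontable(b)}, require {holding(a)}
    → {holding(a), ontable(b)}
  through step 1 (unstack(a,b)): drop {holding(a)}, keep {ontable(b)}, require {clear(a), handempty, on(a,b)}
    → {clear(a), handempty, on(a,b), ontable(b)}

== RESULT ==
["clear(a)", "handempty", "on(a,b)", "ontable(b)"]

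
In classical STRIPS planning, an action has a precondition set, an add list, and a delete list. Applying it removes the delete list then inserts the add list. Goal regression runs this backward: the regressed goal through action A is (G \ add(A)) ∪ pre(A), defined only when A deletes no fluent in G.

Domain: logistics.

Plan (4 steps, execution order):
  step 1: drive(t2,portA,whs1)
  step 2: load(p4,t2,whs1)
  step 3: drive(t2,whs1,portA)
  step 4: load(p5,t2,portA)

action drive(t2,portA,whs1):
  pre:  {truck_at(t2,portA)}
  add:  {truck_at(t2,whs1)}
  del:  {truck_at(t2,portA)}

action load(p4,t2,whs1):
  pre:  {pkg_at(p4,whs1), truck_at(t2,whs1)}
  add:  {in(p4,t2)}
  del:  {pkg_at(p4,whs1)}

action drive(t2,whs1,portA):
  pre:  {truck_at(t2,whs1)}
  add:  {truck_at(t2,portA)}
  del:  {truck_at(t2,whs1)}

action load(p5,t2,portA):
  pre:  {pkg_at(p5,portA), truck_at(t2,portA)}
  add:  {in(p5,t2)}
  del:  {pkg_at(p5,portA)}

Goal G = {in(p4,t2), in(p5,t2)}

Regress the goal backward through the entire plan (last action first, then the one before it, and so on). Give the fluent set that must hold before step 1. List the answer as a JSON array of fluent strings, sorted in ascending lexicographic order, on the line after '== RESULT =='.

Work backward from the goal:
  through step 4 (load(p5,t2,portA)): drop {in(p5,t2)}, keep {in(p4,t2)}, require {pkg_at(p5,portA), truck_at(t2,portA)}
    → {in(p4,t2), pkg_at(p5,portA), truck_at(t2,portA)}
  through step 3 (drive(t2,whs1,portA)): drop {truck_at(t2,portA)}, keep {in(p4,t2), pkg_at(p5,portA)}, require {truck_at(t2,whs1)}
    → {in(p4,t2), pkg_at(p5,portA), truck_at(t2,whs1)}
  through step 2 (load(p4,t2,whs1)): drop {in(p4,t2)}, keep {pkg_at(p5,portA), truck_at(t2,whs1)}, require {pkg_at(p4,whs1), truck_at(t2,whs1)}
    → {pkg_at(p4,whs1), pkg_at(p5,portA), truck_at(t2,whs1)}
  through step 1 (drive(t2,portA,whs1)): drop {truck_at(t2,whs1)}, keep {pkg_at(p4,whs1), pkg_at(p5,portA)}, require {truck_at(t2,portA)}
    → {pkg_at(p4,whs1), pkg_at(p5,portA), truck_at(t2,portA)}

== RESULT ==
["pkg_at(p4,whs1)", "pkg_at(p5,portA)", "truck_at(t2,portA)"]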